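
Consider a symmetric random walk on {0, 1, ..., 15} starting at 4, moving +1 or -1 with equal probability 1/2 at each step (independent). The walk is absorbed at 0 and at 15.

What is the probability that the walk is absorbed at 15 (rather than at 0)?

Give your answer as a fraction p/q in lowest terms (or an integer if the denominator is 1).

Symmetric walk (p = 1/2): the harmonic-function argument gives P(hit 15 before 0 | start at 4) = a/N.
P = 4/15 = 4/15

Answer: 4/15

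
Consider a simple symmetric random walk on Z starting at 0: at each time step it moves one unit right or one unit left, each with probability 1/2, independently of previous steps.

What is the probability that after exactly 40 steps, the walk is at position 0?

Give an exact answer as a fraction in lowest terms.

Answer: 34461632205/274877906944

Derivation:
To return to 0 after 40 steps: need exactly 20 steps of +1 and 20 of -1.
Favorable paths: C(40,20) = 137846528820
Total paths: 2^40 = 1099511627776
P = 137846528820/1099511627776 = 34461632205/274877906944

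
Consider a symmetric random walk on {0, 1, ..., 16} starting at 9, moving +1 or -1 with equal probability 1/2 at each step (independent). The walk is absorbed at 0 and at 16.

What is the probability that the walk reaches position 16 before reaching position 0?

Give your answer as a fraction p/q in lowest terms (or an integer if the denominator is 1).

Symmetric walk (p = 1/2): the harmonic-function argument gives P(hit 16 before 0 | start at 9) = a/N.
P = 9/16 = 9/16

Answer: 9/16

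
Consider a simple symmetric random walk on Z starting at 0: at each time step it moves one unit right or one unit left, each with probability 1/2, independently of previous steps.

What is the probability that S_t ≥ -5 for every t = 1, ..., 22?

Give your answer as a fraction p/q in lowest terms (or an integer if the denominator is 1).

Answer: 1656667/2097152

Derivation:
Let f(t,s) = #length-t paths at position s with S_1..S_t all ≥ -5.
f(t,s) = f(t-1,s-1) + f(t-1,s+1) for s ≥ -5; f(t,s) = 0 for s < -5.
t=0: f(0,0)=1
t=1: f(1,-1)=1 f(1,1)=1
t=2: f(2,-2)=1 f(2,0)=2 f(2,2)=1
t=3: f(3,-3)=1 f(3,-1)=3 f(3,1)=3 f(3,3)=1
t=4: f(4,-4)=1 f(4,-2)=4 f(4,0)=6 f(4,2)=4 f(4,4)=1
t=5: f(5,-5)=1 f(5,-3)=5 f(5,-1)=10 f(5,1)=10 f(5,3)=5 f(5,5)=1
t=6: f(6,-4)=6 f(6,-2)=15 f(6,0)=20 f(6,2)=15 f(6,4)=6 f(6,6)=1
t=7: f(7,-5)=6 f(7,-3)=21 f(7,-1)=35 f(7,1)=35 f(7,3)=21 f(7,5)=7 f(7,7)=1
t=8: f(8,-4)=27 f(8,-2)=56 f(8,0)=70 f(8,2)=56 f(8,4)=28 f(8,6)=8 f(8,8)=1
t=9: f(9,-5)=27 f(9,-3)=83 f(9,-1)=126 f(9,1)=126 f(9,3)=84 f(9,5)=36 f(9,7)=9 f(9,9)=1
t=10: f(10,-4)=110 f(10,-2)=209 f(10,0)=252 f(10,2)=210 f(10,4)=120 f(10,6)=45 f(10,8)=10 f(10,10)=1
t=11: f(11,-5)=110 f(11,-3)=319 f(11,-1)=461 f(11,1)=462 f(11,3)=330 f(11,5)=165 f(11,7)=55 f(11,9)=11 f(11,11)=1
t=12: f(12,-4)=429 f(12,-2)=780 f(12,0)=923 f(12,2)=792 f(12,4)=495 f(12,6)=220 f(12,8)=66 f(12,10)=12 f(12,12)=1
t=13: f(13,-5)=429 f(13,-3)=1209 f(13,-1)=1703 f(13,1)=1715 f(13,3)=1287 f(13,5)=715 f(13,7)=286 f(13,9)=78 f(13,11)=13 f(13,13)=1
t=14: f(14,-4)=1638 f(14,-2)=2912 f(14,0)=3418 f(14,2)=3002 f(14,4)=2002 f(14,6)=1001 f(14,8)=364 f(14,10)=91 f(14,12)=14 f(14,14)=1
t=15: f(15,-5)=1638 f(15,-3)=4550 f(15,-1)=6330 f(15,1)=6420 f(15,3)=5004 f(15,5)=3003 f(15,7)=1365 f(15,9)=455 f(15,11)=105 f(15,13)=15 f(15,15)=1
t=16: f(16,-4)=6188 f(16,-2)=10880 f(16,0)=12750 f(16,2)=11424 f(16,4)=8007 f(16,6)=4368 f(16,8)=1820 f(16,10)=560 f(16,12)=120 f(16,14)=16 f(16,16)=1
t=17: f(17,-5)=6188 f(17,-3)=17068 f(17,-1)=23630 f(17,1)=24174 f(17,3)=19431 f(17,5)=12375 f(17,7)=6188 f(17,9)=2380 f(17,11)=680 f(17,13)=136 f(17,15)=17 f(17,17)=1
t=18: f(18,-4)=23256 f(18,-2)=40698 f(18,0)=47804 f(18,2)=43605 f(18,4)=31806 f(18,6)=18563 f(18,8)=8568 f(18,10)=3060 f(18,12)=816 f(18,14)=153 f(18,16)=18 f(18,18)=1
t=19: f(19,-5)=23256 f(19,-3)=63954 f(19,-1)=88502 f(19,1)=91409 f(19,3)=75411 f(19,5)=50369 f(19,7)=27131 f(19,9)=11628 f(19,11)=3876 f(19,13)=969 f(19,15)=171 f(19,17)=19 f(19,19)=1
t=20: f(20,-4)=87210 f(20,-2)=152456 f(20,0)=179911 f(20,2)=166820 f(20,4)=125780 f(20,6)=77500 f(20,8)=38759 f(20,10)=15504 f(20,12)=4845 f(20,14)=1140 f(20,16)=190 f(20,18)=20 f(20,20)=1
t=21: f(21,-5)=87210 f(21,-3)=239666 f(21,-1)=332367 f(21,1)=346731 f(21,3)=292600 f(21,5)=203280 f(21,7)=116259 f(21,9)=54263 f(21,11)=20349 f(21,13)=5985 f(21,15)=1330 f(21,17)=210 f(21,19)=21 f(21,21)=1
t=22: f(22,-4)=326876 f(22,-2)=572033 f(22,0)=679098 f(22,2)=639331 f(22,4)=495880 f(22,6)=319539 f(22,8)=170522 f(22,10)=74612 f(22,12)=26334 f(22,14)=7315 f(22,16)=1540 f(22,18)=231 f(22,20)=22 f(22,22)=1
Σ_s f(22,s) = 3313334
P = 3313334/4194304 = 1656667/2097152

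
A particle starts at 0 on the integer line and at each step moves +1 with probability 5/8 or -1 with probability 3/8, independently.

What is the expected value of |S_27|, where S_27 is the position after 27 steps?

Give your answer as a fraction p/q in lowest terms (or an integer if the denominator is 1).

S_27 takes values m ≡ 1 (mod 2) with |m| ≤ 27; P(S_27=m) = C(27,(27+m)/2) · (5/8)^((27+m)/2) · (3/8)^((27-m)/2).
Distribution: P(S=-27)=7625597484987/2417851639229258349412352, P(S=-25)=343151886824415/2417851639229258349412352, P(S=-23)=7434957547862325/2417851639229258349412352, P(S=-21)=103263299275865625/2417851639229258349412352, P(S=-19)=516316496379328125/1208925819614629174706176, P(S=-17)=3958426472241515625/1208925819614629174706176, P(S=-15)=24190383997031484375/1208925819614629174706176, P(S=-13)=120951919985157421875/1208925819614629174706176, P(S=-11)=1007932666542978515625/2417851639229258349412352, P(S=-9)=3546429752651220703125/2417851639229258349412352, P(S=-7)=10639289257953662109375/2417851639229258349412352, P(S=-5)=27404229906850341796875/2417851639229258349412352, P(S=-3)=15224572170472412109375/604462909807314587353088, P(S=-1)=29278023404754638671875/604462909807314587353088, P(S=1)=48796705674591064453125/604462909807314587353088, P(S=3)=70484130418853759765625/604462909807314587353088, P(S=5)=352420652094268798828125/2417851639229258349412352, P(S=7)=380061487552642822265625/2417851639229258349412352, P(S=9)=351908784770965576171875/2417851639229258349412352, P(S=11)=277822724819183349609375/2417851639229258349412352, P(S=13)=92607574939727783203125/1208925819614629174706176, P(S=15)=51448652744293212890625/1208925819614629174706176, P(S=17)=23385751247406005859375/1208925819614629174706176, P(S=19)=8473098278045654296875/1208925819614629174706176, P(S=21)=4707276821136474609375/2417851639229258349412352, P(S=23)=941455364227294921875/2417851639229258349412352, P(S=25)=120699405670166015625/2417851639229258349412352, P(S=27)=7450580596923828125/2417851639229258349412352
E[|S_27|] = Σ_m |m|·P(S_27=m) = 272455767493551121351041/37778931862957161709568

Answer: 272455767493551121351041/37778931862957161709568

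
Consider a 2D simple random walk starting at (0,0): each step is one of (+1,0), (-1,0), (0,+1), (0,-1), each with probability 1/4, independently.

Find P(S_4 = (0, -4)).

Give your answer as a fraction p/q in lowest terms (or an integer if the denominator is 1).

Let h be the number of horizontal steps (so 4-h are vertical). To end at (0,-4) need (h+0)/2 right-steps and ((4-h)-4)/2 up-steps.
Sum over h with 0 ≤ h ≤ 0, h ≡ 0 (mod 2), 4-h ≡ 0 (mod 2):
h=0: C(4,0)·C(0,0)·C(4,0) = 1·1·1 = 1
Total favorable: 1
Total paths: 4^4 = 256
P = 1/256 = 1/256

Answer: 1/256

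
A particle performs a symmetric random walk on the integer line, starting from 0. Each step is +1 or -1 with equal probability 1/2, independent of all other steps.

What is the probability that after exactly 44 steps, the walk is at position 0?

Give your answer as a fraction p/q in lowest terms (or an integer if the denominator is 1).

To return to 0 after 44 steps: need exactly 22 steps of +1 and 22 of -1.
Favorable paths: C(44,22) = 2104098963720
Total paths: 2^44 = 17592186044416
P = 2104098963720/17592186044416 = 263012370465/2199023255552

Answer: 263012370465/2199023255552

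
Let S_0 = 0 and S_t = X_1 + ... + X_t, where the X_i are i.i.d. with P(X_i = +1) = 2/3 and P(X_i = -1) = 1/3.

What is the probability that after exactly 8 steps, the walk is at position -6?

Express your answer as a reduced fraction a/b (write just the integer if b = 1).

Answer: 16/6561

Derivation:
To reach position -6 after 8 steps: need 1 step of +1 and 7 steps of -1.
Number of such sequences: C(8,1) = 8
Each has probability (2/3)^1 · (1/3)^7 = 2/6561
P = 8 · 2/6561 = 16/6561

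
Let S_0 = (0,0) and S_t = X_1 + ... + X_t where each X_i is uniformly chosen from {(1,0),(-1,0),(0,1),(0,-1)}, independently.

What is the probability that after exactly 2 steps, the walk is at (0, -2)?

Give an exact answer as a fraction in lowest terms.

Answer: 1/16

Derivation:
Let h be the number of horizontal steps (so 2-h are vertical). To end at (0,-2) need (h+0)/2 right-steps and ((2-h)-2)/2 up-steps.
Sum over h with 0 ≤ h ≤ 0, h ≡ 0 (mod 2), 2-h ≡ 0 (mod 2):
h=0: C(2,0)·C(0,0)·C(2,0) = 1·1·1 = 1
Total favorable: 1
Total paths: 4^2 = 16
P = 1/16 = 1/16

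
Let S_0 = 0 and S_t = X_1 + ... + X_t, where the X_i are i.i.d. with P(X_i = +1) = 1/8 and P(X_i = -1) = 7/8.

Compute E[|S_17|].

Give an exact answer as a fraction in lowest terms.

S_17 takes values m ≡ 1 (mod 2) with |m| ≤ 17; P(S_17=m) = C(17,(17+m)/2) · (1/8)^((17+m)/2) · (7/8)^((17-m)/2).
Distribution: P(S=-17)=232630513987207/2251799813685248, P(S=-15)=564959819683217/2251799813685248, P(S=-13)=80708545669031/281474976710656, P(S=-11)=57648961192165/281474976710656, P(S=-9)=57648961192165/562949953421312, P(S=-7)=21412471299947/562949953421312, P(S=-5)=3058924471421/281474976710656, P(S=-3)=686697330319/281474976710656, P(S=-1)=490498093085/1125899906842624, P(S=1)=70071156155/1125899906842624, P(S=3)=2002033033/281474976710656, P(S=5)=182003003/281474976710656, P(S=7)=26000429/562949953421312, P(S=9)=1428595/562949953421312, P(S=11)=29155/281474976710656, P(S=13)=833/281474976710656, P(S=15)=119/2251799813685248, P(S=17)=1/2251799813685248
E[|S_17|] = Σ_m |m|·P(S_17=m) = 1794427508195523/140737488355328

Answer: 1794427508195523/140737488355328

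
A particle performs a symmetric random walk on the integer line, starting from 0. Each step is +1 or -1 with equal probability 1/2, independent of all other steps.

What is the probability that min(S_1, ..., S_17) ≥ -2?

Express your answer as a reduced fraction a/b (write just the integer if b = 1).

Answer: 17017/32768

Derivation:
Let f(t,s) = #length-t paths at position s with S_1..S_t all ≥ -2.
f(t,s) = f(t-1,s-1) + f(t-1,s+1) for s ≥ -2; f(t,s) = 0 for s < -2.
t=0: f(0,0)=1
t=1: f(1,-1)=1 f(1,1)=1
t=2: f(2,-2)=1 f(2,0)=2 f(2,2)=1
t=3: f(3,-1)=3 f(3,1)=3 f(3,3)=1
t=4: f(4,-2)=3 f(4,0)=6 f(4,2)=4 f(4,4)=1
t=5: f(5,-1)=9 f(5,1)=10 f(5,3)=5 f(5,5)=1
t=6: f(6,-2)=9 f(6,0)=19 f(6,2)=15 f(6,4)=6 f(6,6)=1
t=7: f(7,-1)=28 f(7,1)=34 f(7,3)=21 f(7,5)=7 f(7,7)=1
t=8: f(8,-2)=28 f(8,0)=62 f(8,2)=55 f(8,4)=28 f(8,6)=8 f(8,8)=1
t=9: f(9,-1)=90 f(9,1)=117 f(9,3)=83 f(9,5)=36 f(9,7)=9 f(9,9)=1
t=10: f(10,-2)=90 f(10,0)=207 f(10,2)=200 f(10,4)=119 f(10,6)=45 f(10,8)=10 f(10,10)=1
t=11: f(11,-1)=297 f(11,1)=407 f(11,3)=319 f(11,5)=164 f(11,7)=55 f(11,9)=11 f(11,11)=1
t=12: f(12,-2)=297 f(12,0)=704 f(12,2)=726 f(12,4)=483 f(12,6)=219 f(12,8)=66 f(12,10)=12 f(12,12)=1
t=13: f(13,-1)=1001 f(13,1)=1430 f(13,3)=1209 f(13,5)=702 f(13,7)=285 f(13,9)=78 f(13,11)=13 f(13,13)=1
t=14: f(14,-2)=1001 f(14,0)=2431 f(14,2)=2639 f(14,4)=1911 f(14,6)=987 f(14,8)=363 f(14,10)=91 f(14,12)=14 f(14,14)=1
t=15: f(15,-1)=3432 f(15,1)=5070 f(15,3)=4550 f(15,5)=2898 f(15,7)=1350 f(15,9)=454 f(15,11)=105 f(15,13)=15 f(15,15)=1
t=16: f(16,-2)=3432 f(16,0)=8502 f(16,2)=9620 f(16,4)=7448 f(16,6)=4248 f(16,8)=1804 f(16,10)=559 f(16,12)=120 f(16,14)=16 f(16,16)=1
t=17: f(17,-1)=11934 f(17,1)=18122 f(17,3)=17068 f(17,5)=11696 f(17,7)=6052 f(17,9)=2363 f(17,11)=679 f(17,13)=136 f(17,15)=17 f(17,17)=1
Σ_s f(17,s) = 68068
P = 68068/131072 = 17017/32768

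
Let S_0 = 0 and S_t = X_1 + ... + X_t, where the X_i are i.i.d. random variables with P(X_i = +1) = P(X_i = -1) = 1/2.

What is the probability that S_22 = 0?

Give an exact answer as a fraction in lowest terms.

To return to 0 after 22 steps: need exactly 11 steps of +1 and 11 of -1.
Favorable paths: C(22,11) = 705432
Total paths: 2^22 = 4194304
P = 705432/4194304 = 88179/524288

Answer: 88179/524288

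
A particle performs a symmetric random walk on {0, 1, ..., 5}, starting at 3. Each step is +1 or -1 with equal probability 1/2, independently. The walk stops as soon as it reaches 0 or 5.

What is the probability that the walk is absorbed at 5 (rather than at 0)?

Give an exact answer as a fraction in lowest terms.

Answer: 3/5

Derivation:
Symmetric walk (p = 1/2): the harmonic-function argument gives P(hit 5 before 0 | start at 3) = a/N.
P = 3/5 = 3/5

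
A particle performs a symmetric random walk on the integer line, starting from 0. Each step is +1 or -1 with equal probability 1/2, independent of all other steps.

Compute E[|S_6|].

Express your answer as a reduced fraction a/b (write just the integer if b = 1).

Answer: 15/8

Derivation:
S_6 takes values m ≡ 0 (mod 2) with |m| ≤ 6; P(S_6=m) = C(6,(6+m)/2)/2^6.
Total paths: 2^6 = 64
Distribution: P(S=-6)=1/64, P(S=-4)=6/64, P(S=-2)=15/64, P(S=0)=20/64, P(S=2)=15/64, P(S=4)=6/64, P(S=6)=1/64
E[|S_6|] = Σ_m |m|·P(S_6=m) = 120/64 = 15/8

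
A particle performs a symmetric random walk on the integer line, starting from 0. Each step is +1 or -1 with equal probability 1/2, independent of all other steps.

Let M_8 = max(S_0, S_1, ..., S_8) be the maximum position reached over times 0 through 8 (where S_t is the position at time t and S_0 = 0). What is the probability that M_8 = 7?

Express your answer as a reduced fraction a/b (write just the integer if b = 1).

Let M_8 = max(S_0,...,S_8). Use the reflection principle: for j ≥ 1, #{paths with M_8 ≥ j} = #{S_8 ≥ j} + #{S_8 ≥ j+1}.
By reflection, #{M_8 ≥ 7} = #{S_8 ≥ 7} + #{S_8 ≥ 8} = 1 + 1 = 2.
#{M_8 ≥ 8} = #{S_8 ≥ 8} + #{S_8 ≥ 9} = 1 + 0 = 1.
#{M_8 = 7} = 2 - 1 = 1.
P(M_8 = 7) = 1/256 = 1/256

Answer: 1/256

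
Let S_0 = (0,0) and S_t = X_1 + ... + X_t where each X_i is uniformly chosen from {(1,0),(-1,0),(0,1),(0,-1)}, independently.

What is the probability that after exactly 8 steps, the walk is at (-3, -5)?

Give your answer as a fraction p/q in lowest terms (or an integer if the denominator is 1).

Let h be the number of horizontal steps (so 8-h are vertical). To end at (-3,-5) need (h-3)/2 right-steps and ((8-h)-5)/2 up-steps.
Sum over h with 3 ≤ h ≤ 3, h ≡ 1 (mod 2), 8-h ≡ 1 (mod 2):
h=3: C(8,3)·C(3,0)·C(5,0) = 56·1·1 = 56
Total favorable: 56
Total paths: 4^8 = 65536
P = 56/65536 = 7/8192

Answer: 7/8192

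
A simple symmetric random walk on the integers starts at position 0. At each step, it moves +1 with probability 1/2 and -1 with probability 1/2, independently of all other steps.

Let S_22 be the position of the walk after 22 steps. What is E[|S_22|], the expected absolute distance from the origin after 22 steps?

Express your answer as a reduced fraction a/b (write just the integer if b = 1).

S_22 takes values m ≡ 0 (mod 2) with |m| ≤ 22; P(S_22=m) = C(22,(22+m)/2)/2^22.
Total paths: 2^22 = 4194304
Distribution: P(S=-22)=1/4194304, P(S=-20)=22/4194304, P(S=-18)=231/4194304, P(S=-16)=1540/4194304, P(S=-14)=7315/4194304, P(S=-12)=26334/4194304, P(S=-10)=74613/4194304, P(S=-8)=170544/4194304, P(S=-6)=319770/4194304, P(S=-4)=497420/4194304, P(S=-2)=646646/4194304, P(S=0)=705432/4194304, P(S=2)=646646/4194304, P(S=4)=497420/4194304, P(S=6)=319770/4194304, P(S=8)=170544/4194304, P(S=10)=74613/4194304, P(S=12)=26334/4194304, P(S=14)=7315/4194304, P(S=16)=1540/4194304, P(S=18)=231/4194304, P(S=20)=22/4194304, P(S=22)=1/4194304
E[|S_22|] = Σ_m |m|·P(S_22=m) = 15519504/4194304 = 969969/262144

Answer: 969969/262144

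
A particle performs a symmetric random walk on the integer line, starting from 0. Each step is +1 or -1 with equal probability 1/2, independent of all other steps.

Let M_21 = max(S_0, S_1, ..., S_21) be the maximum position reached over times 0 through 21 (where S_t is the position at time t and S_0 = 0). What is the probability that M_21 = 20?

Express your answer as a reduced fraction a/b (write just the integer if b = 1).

Let M_21 = max(S_0,...,S_21). Use the reflection principle: for j ≥ 1, #{paths with M_21 ≥ j} = #{S_21 ≥ j} + #{S_21 ≥ j+1}.
By reflection, #{M_21 ≥ 20} = #{S_21 ≥ 20} + #{S_21 ≥ 21} = 1 + 1 = 2.
#{M_21 ≥ 21} = #{S_21 ≥ 21} + #{S_21 ≥ 22} = 1 + 0 = 1.
#{M_21 = 20} = 2 - 1 = 1.
P(M_21 = 20) = 1/2097152 = 1/2097152

Answer: 1/2097152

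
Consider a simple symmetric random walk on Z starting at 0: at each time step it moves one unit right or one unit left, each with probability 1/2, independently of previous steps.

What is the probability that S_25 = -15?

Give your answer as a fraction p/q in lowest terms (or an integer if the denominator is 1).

To reach position -15 after 25 steps: need 5 steps of +1 and 20 of -1.
Favorable paths: C(25,5) = 53130
Total paths: 2^25 = 33554432
P = 53130/33554432 = 26565/16777216

Answer: 26565/16777216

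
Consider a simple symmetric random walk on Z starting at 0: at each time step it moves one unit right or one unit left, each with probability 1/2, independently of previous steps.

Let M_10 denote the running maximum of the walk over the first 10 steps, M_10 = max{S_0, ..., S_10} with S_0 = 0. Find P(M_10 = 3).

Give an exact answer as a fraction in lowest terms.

Let M_10 = max(S_0,...,S_10). Use the reflection principle: for j ≥ 1, #{paths with M_10 ≥ j} = #{S_10 ≥ j} + #{S_10 ≥ j+1}.
By reflection, #{M_10 ≥ 3} = #{S_10 ≥ 3} + #{S_10 ≥ 4} = 176 + 176 = 352.
#{M_10 ≥ 4} = #{S_10 ≥ 4} + #{S_10 ≥ 5} = 176 + 56 = 232.
#{M_10 = 3} = 352 - 232 = 120.
P(M_10 = 3) = 120/1024 = 15/128

Answer: 15/128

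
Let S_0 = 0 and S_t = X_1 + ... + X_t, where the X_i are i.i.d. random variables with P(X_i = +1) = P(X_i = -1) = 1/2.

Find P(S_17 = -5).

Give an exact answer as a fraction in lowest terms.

To reach position -5 after 17 steps: need 6 steps of +1 and 11 of -1.
Favorable paths: C(17,6) = 12376
Total paths: 2^17 = 131072
P = 12376/131072 = 1547/16384

Answer: 1547/16384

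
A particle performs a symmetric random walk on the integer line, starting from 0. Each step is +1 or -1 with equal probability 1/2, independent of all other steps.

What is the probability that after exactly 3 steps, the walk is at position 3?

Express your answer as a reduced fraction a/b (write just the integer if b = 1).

Answer: 1/8

Derivation:
To reach position 3 after 3 steps: need 3 steps of +1 and 0 of -1.
Favorable paths: C(3,3) = 1
Total paths: 2^3 = 8
P = 1/8 = 1/8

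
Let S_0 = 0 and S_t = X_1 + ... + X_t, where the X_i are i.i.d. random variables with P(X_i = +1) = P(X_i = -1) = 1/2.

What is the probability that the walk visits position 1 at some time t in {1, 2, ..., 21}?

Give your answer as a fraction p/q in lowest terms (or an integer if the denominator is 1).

Answer: 436109/524288

Derivation:
Count via complement. Let g(t,s) = #length-t paths at position s with S_1..S_t all ≠ 1.
g(t,s) = g(t-1,s-1) + g(t-1,s+1) for s ≠ 1; g(t,1) = 0.
t=0: g(0,0)=1
t=1: g(1,-1)=1
t=2: g(2,-2)=1 g(2,0)=1
t=3: g(3,-3)=1 g(3,-1)=2
t=4: g(4,-4)=1 g(4,-2)=3 g(4,0)=2
t=5: g(5,-5)=1 g(5,-3)=4 g(5,-1)=5
t=6: g(6,-6)=1 g(6,-4)=5 g(6,-2)=9 g(6,0)=5
t=7: g(7,-7)=1 g(7,-5)=6 g(7,-3)=14 g(7,-1)=14
t=8: g(8,-8)=1 g(8,-6)=7 g(8,-4)=20 g(8,-2)=28 g(8,0)=14
t=9: g(9,-9)=1 g(9,-7)=8 g(9,-5)=27 g(9,-3)=48 g(9,-1)=42
t=10: g(10,-10)=1 g(10,-8)=9 g(10,-6)=35 g(10,-4)=75 g(10,-2)=90 g(10,0)=42
t=11: g(11,-11)=1 g(11,-9)=10 g(11,-7)=44 g(11,-5)=110 g(11,-3)=165 g(11,-1)=132
t=12: g(12,-12)=1 g(12,-10)=11 g(12,-8)=54 g(12,-6)=154 g(12,-4)=275 g(12,-2)=297 g(12,0)=132
t=13: g(13,-13)=1 g(13,-11)=12 g(13,-9)=65 g(13,-7)=208 g(13,-5)=429 g(13,-3)=572 g(13,-1)=429
t=14: g(14,-14)=1 g(14,-12)=13 g(14,-10)=77 g(14,-8)=273 g(14,-6)=637 g(14,-4)=1001 g(14,-2)=1001 g(14,0)=429
t=15: g(15,-15)=1 g(15,-13)=14 g(15,-11)=90 g(15,-9)=350 g(15,-7)=910 g(15,-5)=1638 g(15,-3)=2002 g(15,-1)=1430
t=16: g(16,-16)=1 g(16,-14)=15 g(16,-12)=104 g(16,-10)=440 g(16,-8)=1260 g(16,-6)=2548 g(16,-4)=3640 g(16,-2)=3432 g(16,0)=1430
t=17: g(17,-17)=1 g(17,-15)=16 g(17,-13)=119 g(17,-11)=544 g(17,-9)=1700 g(17,-7)=3808 g(17,-5)=6188 g(17,-3)=7072 g(17,-1)=4862
t=18: g(18,-18)=1 g(18,-16)=17 g(18,-14)=135 g(18,-12)=663 g(18,-10)=2244 g(18,-8)=5508 g(18,-6)=9996 g(18,-4)=13260 g(18,-2)=11934 g(18,0)=4862
t=19: g(19,-19)=1 g(19,-17)=18 g(19,-15)=152 g(19,-13)=798 g(19,-11)=2907 g(19,-9)=7752 g(19,-7)=15504 g(19,-5)=23256 g(19,-3)=25194 g(19,-1)=16796
t=20: g(20,-20)=1 g(20,-18)=19 g(20,-16)=170 g(20,-14)=950 g(20,-12)=3705 g(20,-10)=10659 g(20,-8)=23256 g(20,-6)=38760 g(20,-4)=48450 g(20,-2)=41990 g(20,0)=16796
t=21: g(21,-21)=1 g(21,-19)=20 g(21,-17)=189 g(21,-15)=1120 g(21,-13)=4655 g(21,-11)=14364 g(21,-9)=33915 g(21,-7)=62016 g(21,-5)=87210 g(21,-3)=90440 g(21,-1)=58786
Paths never hitting 1: Σ_s g(21,s) = 352716
Paths hitting 1: 2^21 - 352716 = 1744436
P = 1744436/2097152 = 436109/524288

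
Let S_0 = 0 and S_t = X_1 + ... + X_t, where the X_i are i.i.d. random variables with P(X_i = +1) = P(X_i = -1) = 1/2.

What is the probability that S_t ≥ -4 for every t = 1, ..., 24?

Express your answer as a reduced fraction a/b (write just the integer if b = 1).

Let f(t,s) = #length-t paths at position s with S_1..S_t all ≥ -4.
f(t,s) = f(t-1,s-1) + f(t-1,s+1) for s ≥ -4; f(t,s) = 0 for s < -4.
t=0: f(0,0)=1
t=1: f(1,-1)=1 f(1,1)=1
t=2: f(2,-2)=1 f(2,0)=2 f(2,2)=1
t=3: f(3,-3)=1 f(3,-1)=3 f(3,1)=3 f(3,3)=1
t=4: f(4,-4)=1 f(4,-2)=4 f(4,0)=6 f(4,2)=4 f(4,4)=1
t=5: f(5,-3)=5 f(5,-1)=10 f(5,1)=10 f(5,3)=5 f(5,5)=1
t=6: f(6,-4)=5 f(6,-2)=15 f(6,0)=20 f(6,2)=15 f(6,4)=6 f(6,6)=1
t=7: f(7,-3)=20 f(7,-1)=35 f(7,1)=35 f(7,3)=21 f(7,5)=7 f(7,7)=1
t=8: f(8,-4)=20 f(8,-2)=55 f(8,0)=70 f(8,2)=56 f(8,4)=28 f(8,6)=8 f(8,8)=1
t=9: f(9,-3)=75 f(9,-1)=125 f(9,1)=126 f(9,3)=84 f(9,5)=36 f(9,7)=9 f(9,9)=1
t=10: f(10,-4)=75 f(10,-2)=200 f(10,0)=251 f(10,2)=210 f(10,4)=120 f(10,6)=45 f(10,8)=10 f(10,10)=1
t=11: f(11,-3)=275 f(11,-1)=451 f(11,1)=461 f(11,3)=330 f(11,5)=165 f(11,7)=55 f(11,9)=11 f(11,11)=1
t=12: f(12,-4)=275 f(12,-2)=726 f(12,0)=912 f(12,2)=791 f(12,4)=495 f(12,6)=220 f(12,8)=66 f(12,10)=12 f(12,12)=1
t=13: f(13,-3)=1001 f(13,-1)=1638 f(13,1)=1703 f(13,3)=1286 f(13,5)=715 f(13,7)=286 f(13,9)=78 f(13,11)=13 f(13,13)=1
t=14: f(14,-4)=1001 f(14,-2)=2639 f(14,0)=3341 f(14,2)=2989 f(14,4)=2001 f(14,6)=1001 f(14,8)=364 f(14,10)=91 f(14,12)=14 f(14,14)=1
t=15: f(15,-3)=3640 f(15,-1)=5980 f(15,1)=6330 f(15,3)=4990 f(15,5)=3002 f(15,7)=1365 f(15,9)=455 f(15,11)=105 f(15,13)=15 f(15,15)=1
t=16: f(16,-4)=3640 f(16,-2)=9620 f(16,0)=12310 f(16,2)=11320 f(16,4)=7992 f(16,6)=4367 f(16,8)=1820 f(16,10)=560 f(16,12)=120 f(16,14)=16 f(16,16)=1
t=17: f(17,-3)=13260 f(17,-1)=21930 f(17,1)=23630 f(17,3)=19312 f(17,5)=12359 f(17,7)=6187 f(17,9)=2380 f(17,11)=680 f(17,13)=136 f(17,15)=17 f(17,17)=1
t=18: f(18,-4)=13260 f(18,-2)=35190 f(18,0)=45560 f(18,2)=42942 f(18,4)=31671 f(18,6)=18546 f(18,8)=8567 f(18,10)=3060 f(18,12)=816 f(18,14)=153 f(18,16)=18 f(18,18)=1
t=19: f(19,-3)=48450 f(19,-1)=80750 f(19,1)=88502 f(19,3)=74613 f(19,5)=50217 f(19,7)=27113 f(19,9)=11627 f(19,11)=3876 f(19,13)=969 f(19,15)=171 f(19,17)=19 f(19,19)=1
t=20: f(20,-4)=48450 f(20,-2)=129200 f(20,0)=169252 f(20,2)=163115 f(20,4)=124830 f(20,6)=77330 f(20,8)=38740 f(20,10)=15503 f(20,12)=4845 f(20,14)=1140 f(20,16)=190 f(20,18)=20 f(20,20)=1
t=21: f(21,-3)=177650 f(21,-1)=298452 f(21,1)=332367 f(21,3)=287945 f(21,5)=202160 f(21,7)=116070 f(21,9)=54243 f(21,11)=20348 f(21,13)=5985 f(21,15)=1330 f(21,17)=210 f(21,19)=21 f(21,21)=1
t=22: f(22,-4)=177650 f(22,-2)=476102 f(22,0)=630819 f(22,2)=620312 f(22,4)=490105 f(22,6)=318230 f(22,8)=170313 f(22,10)=74591 f(22,12)=26333 f(22,14)=7315 f(22,16)=1540 f(22,18)=231 f(22,20)=22 f(22,22)=1
t=23: f(23,-3)=653752 f(23,-1)=1106921 f(23,1)=1251131 f(23,3)=1110417 f(23,5)=808335 f(23,7)=488543 f(23,9)=244904 f(23,11)=100924 f(23,13)=33648 f(23,15)=8855 f(23,17)=1771 f(23,19)=253 f(23,21)=23 f(23,23)=1
t=24: f(24,-4)=653752 f(24,-2)=1760673 f(24,0)=2358052 f(24,2)=2361548 f(24,4)=1918752 f(24,6)=1296878 f(24,8)=733447 f(24,10)=345828 f(24,12)=134572 f(24,14)=42503 f(24,16)=10626 f(24,18)=2024 f(24,20)=276 f(24,22)=24 f(24,24)=1
Σ_s f(24,s) = 11618956
P = 11618956/16777216 = 2904739/4194304

Answer: 2904739/4194304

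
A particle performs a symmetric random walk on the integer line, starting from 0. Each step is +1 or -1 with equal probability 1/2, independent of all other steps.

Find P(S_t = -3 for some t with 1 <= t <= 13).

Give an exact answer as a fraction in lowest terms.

Count via complement. Let g(t,s) = #length-t paths at position s with S_1..S_t all ≠ -3.
g(t,s) = g(t-1,s-1) + g(t-1,s+1) for s ≠ -3; g(t,-3) = 0.
t=0: g(0,0)=1
t=1: g(1,-1)=1 g(1,1)=1
t=2: g(2,-2)=1 g(2,0)=2 g(2,2)=1
t=3: g(3,-1)=3 g(3,1)=3 g(3,3)=1
t=4: g(4,-2)=3 g(4,0)=6 g(4,2)=4 g(4,4)=1
t=5: g(5,-1)=9 g(5,1)=10 g(5,3)=5 g(5,5)=1
t=6: g(6,-2)=9 g(6,0)=19 g(6,2)=15 g(6,4)=6 g(6,6)=1
t=7: g(7,-1)=28 g(7,1)=34 g(7,3)=21 g(7,5)=7 g(7,7)=1
t=8: g(8,-2)=28 g(8,0)=62 g(8,2)=55 g(8,4)=28 g(8,6)=8 g(8,8)=1
t=9: g(9,-1)=90 g(9,1)=117 g(9,3)=83 g(9,5)=36 g(9,7)=9 g(9,9)=1
t=10: g(10,-2)=90 g(10,0)=207 g(10,2)=200 g(10,4)=119 g(10,6)=45 g(10,8)=10 g(10,10)=1
t=11: g(11,-1)=297 g(11,1)=407 g(11,3)=319 g(11,5)=164 g(11,7)=55 g(11,9)=11 g(11,11)=1
t=12: g(12,-2)=297 g(12,0)=704 g(12,2)=726 g(12,4)=483 g(12,6)=219 g(12,8)=66 g(12,10)=12 g(12,12)=1
t=13: g(13,-1)=1001 g(13,1)=1430 g(13,3)=1209 g(13,5)=702 g(13,7)=285 g(13,9)=78 g(13,11)=13 g(13,13)=1
Paths never hitting -3: Σ_s g(13,s) = 4719
Paths hitting -3: 2^13 - 4719 = 3473
P = 3473/8192 = 3473/8192

Answer: 3473/8192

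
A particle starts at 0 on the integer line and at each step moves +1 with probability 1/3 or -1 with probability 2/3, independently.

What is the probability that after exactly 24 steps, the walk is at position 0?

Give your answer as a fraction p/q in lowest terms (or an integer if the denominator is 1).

Answer: 11076222976/282429536481

Derivation:
To reach position 0 after 24 steps: need 12 steps of +1 and 12 steps of -1.
Number of such sequences: C(24,12) = 2704156
Each has probability (1/3)^12 · (2/3)^12 = 4096/282429536481
P = 2704156 · 4096/282429536481 = 11076222976/282429536481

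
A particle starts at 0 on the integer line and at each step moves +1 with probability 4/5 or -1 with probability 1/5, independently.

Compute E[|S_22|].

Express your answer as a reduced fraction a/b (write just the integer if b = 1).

S_22 takes values m ≡ 0 (mod 2) with |m| ≤ 22; P(S_22=m) = C(22,(22+m)/2) · (4/5)^((22+m)/2) · (1/5)^((22-m)/2).
Distribution: P(S=-22)=1/2384185791015625, P(S=-20)=88/2384185791015625, P(S=-18)=3696/2384185791015625, P(S=-16)=19712/476837158203125, P(S=-14)=374528/476837158203125, P(S=-12)=26966016/2384185791015625, P(S=-10)=305614848/2384185791015625, P(S=-8)=2794192896/2384185791015625, P(S=-6)=4191289344/476837158203125, P(S=-4)=26079133696/476837158203125, P(S=-2)=678057476096/2384185791015625, P(S=0)=2958796259328/2384185791015625, P(S=2)=10848919617536/2384185791015625, P(S=4)=6676258226176/476837158203125, P(S=6)=17167521153024/476837158203125, P(S=8)=183120225632256/2384185791015625, P(S=10)=320460394856448/2384185791015625, P(S=12)=452414675091456/2384185791015625, P(S=14)=100536594464768/476837158203125, P(S=16)=84662395338752/476837158203125, P(S=18)=253987186016256/2384185791015625, P(S=20)=96757023244288/2384185791015625, P(S=22)=17592186044416/2384185791015625
E[|S_22|] = Σ_m |m|·P(S_22=m) = 31475310836311254/2384185791015625

Answer: 31475310836311254/2384185791015625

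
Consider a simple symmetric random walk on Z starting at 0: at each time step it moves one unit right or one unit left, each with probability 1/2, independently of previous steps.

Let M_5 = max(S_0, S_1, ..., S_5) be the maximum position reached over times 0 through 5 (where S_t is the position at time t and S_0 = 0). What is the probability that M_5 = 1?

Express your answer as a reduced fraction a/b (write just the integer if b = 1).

Let M_5 = max(S_0,...,S_5). Use the reflection principle: for j ≥ 1, #{paths with M_5 ≥ j} = #{S_5 ≥ j} + #{S_5 ≥ j+1}.
By reflection, #{M_5 ≥ 1} = #{S_5 ≥ 1} + #{S_5 ≥ 2} = 16 + 6 = 22.
#{M_5 ≥ 2} = #{S_5 ≥ 2} + #{S_5 ≥ 3} = 6 + 6 = 12.
#{M_5 = 1} = 22 - 12 = 10.
P(M_5 = 1) = 10/32 = 5/16

Answer: 5/16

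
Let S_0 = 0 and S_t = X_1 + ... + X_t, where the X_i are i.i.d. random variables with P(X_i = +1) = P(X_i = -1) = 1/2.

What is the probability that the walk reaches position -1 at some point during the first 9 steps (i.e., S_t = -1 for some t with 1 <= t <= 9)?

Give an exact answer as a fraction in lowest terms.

Answer: 193/256

Derivation:
Count via complement. Let g(t,s) = #length-t paths at position s with S_1..S_t all ≠ -1.
g(t,s) = g(t-1,s-1) + g(t-1,s+1) for s ≠ -1; g(t,-1) = 0.
t=0: g(0,0)=1
t=1: g(1,1)=1
t=2: g(2,0)=1 g(2,2)=1
t=3: g(3,1)=2 g(3,3)=1
t=4: g(4,0)=2 g(4,2)=3 g(4,4)=1
t=5: g(5,1)=5 g(5,3)=4 g(5,5)=1
t=6: g(6,0)=5 g(6,2)=9 g(6,4)=5 g(6,6)=1
t=7: g(7,1)=14 g(7,3)=14 g(7,5)=6 g(7,7)=1
t=8: g(8,0)=14 g(8,2)=28 g(8,4)=20 g(8,6)=7 g(8,8)=1
t=9: g(9,1)=42 g(9,3)=48 g(9,5)=27 g(9,7)=8 g(9,9)=1
Paths never hitting -1: Σ_s g(9,s) = 126
Paths hitting -1: 2^9 - 126 = 386
P = 386/512 = 193/256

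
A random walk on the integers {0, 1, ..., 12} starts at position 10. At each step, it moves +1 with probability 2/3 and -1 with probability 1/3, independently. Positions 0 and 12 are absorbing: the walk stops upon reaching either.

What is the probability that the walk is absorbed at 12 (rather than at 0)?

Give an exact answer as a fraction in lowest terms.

Biased walk: p = 2/3, q = 1/3, r = q/p = 1/2
Gambler's ruin: P(hit 12 before 0 | start at 10) = (1 - r^a)/(1 - r^N)
r^10 = 1/1024; r^12 = 1/4096
P = (1 - 1/1024) / (1 - 1/4096) = 1023/1024 / 4095/4096 = 1364/1365

Answer: 1364/1365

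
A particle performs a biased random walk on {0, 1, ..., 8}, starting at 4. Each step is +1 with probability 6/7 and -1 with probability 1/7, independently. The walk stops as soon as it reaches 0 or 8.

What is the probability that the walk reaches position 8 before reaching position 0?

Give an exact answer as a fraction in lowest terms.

Answer: 1296/1297

Derivation:
Biased walk: p = 6/7, q = 1/7, r = q/p = 1/6
Gambler's ruin: P(hit 8 before 0 | start at 4) = (1 - r^a)/(1 - r^N)
r^4 = 1/1296; r^8 = 1/1679616
P = (1 - 1/1296) / (1 - 1/1679616) = 1295/1296 / 1679615/1679616 = 1296/1297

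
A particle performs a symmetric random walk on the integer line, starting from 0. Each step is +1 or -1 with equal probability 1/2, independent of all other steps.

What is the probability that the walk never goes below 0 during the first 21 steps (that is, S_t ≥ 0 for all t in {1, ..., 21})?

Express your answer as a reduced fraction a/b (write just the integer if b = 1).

Let f(t,s) = #length-t paths at position s with S_1..S_t all ≥ 0.
f(t,s) = f(t-1,s-1) + f(t-1,s+1) for s ≥ 0; f(t,s) = 0 for s < 0.
t=0: f(0,0)=1
t=1: f(1,1)=1
t=2: f(2,0)=1 f(2,2)=1
t=3: f(3,1)=2 f(3,3)=1
t=4: f(4,0)=2 f(4,2)=3 f(4,4)=1
t=5: f(5,1)=5 f(5,3)=4 f(5,5)=1
t=6: f(6,0)=5 f(6,2)=9 f(6,4)=5 f(6,6)=1
t=7: f(7,1)=14 f(7,3)=14 f(7,5)=6 f(7,7)=1
t=8: f(8,0)=14 f(8,2)=28 f(8,4)=20 f(8,6)=7 f(8,8)=1
t=9: f(9,1)=42 f(9,3)=48 f(9,5)=27 f(9,7)=8 f(9,9)=1
t=10: f(10,0)=42 f(10,2)=90 f(10,4)=75 f(10,6)=35 f(10,8)=9 f(10,10)=1
t=11: f(11,1)=132 f(11,3)=165 f(11,5)=110 f(11,7)=44 f(11,9)=10 f(11,11)=1
t=12: f(12,0)=132 f(12,2)=297 f(12,4)=275 f(12,6)=154 f(12,8)=54 f(12,10)=11 f(12,12)=1
t=13: f(13,1)=429 f(13,3)=572 f(13,5)=429 f(13,7)=208 f(13,9)=65 f(13,11)=12 f(13,13)=1
t=14: f(14,0)=429 f(14,2)=1001 f(14,4)=1001 f(14,6)=637 f(14,8)=273 f(14,10)=77 f(14,12)=13 f(14,14)=1
t=15: f(15,1)=1430 f(15,3)=2002 f(15,5)=1638 f(15,7)=910 f(15,9)=350 f(15,11)=90 f(15,13)=14 f(15,15)=1
t=16: f(16,0)=1430 f(16,2)=3432 f(16,4)=3640 f(16,6)=2548 f(16,8)=1260 f(16,10)=440 f(16,12)=104 f(16,14)=15 f(16,16)=1
t=17: f(17,1)=4862 f(17,3)=7072 f(17,5)=6188 f(17,7)=3808 f(17,9)=1700 f(17,11)=544 f(17,13)=119 f(17,15)=16 f(17,17)=1
t=18: f(18,0)=4862 f(18,2)=11934 f(18,4)=13260 f(18,6)=9996 f(18,8)=5508 f(18,10)=2244 f(18,12)=663 f(18,14)=135 f(18,16)=17 f(18,18)=1
t=19: f(19,1)=16796 f(19,3)=25194 f(19,5)=23256 f(19,7)=15504 f(19,9)=7752 f(19,11)=2907 f(19,13)=798 f(19,15)=152 f(19,17)=18 f(19,19)=1
t=20: f(20,0)=16796 f(20,2)=41990 f(20,4)=48450 f(20,6)=38760 f(20,8)=23256 f(20,10)=10659 f(20,12)=3705 f(20,14)=950 f(20,16)=170 f(20,18)=19 f(20,20)=1
t=21: f(21,1)=58786 f(21,3)=90440 f(21,5)=87210 f(21,7)=62016 f(21,9)=33915 f(21,11)=14364 f(21,13)=4655 f(21,15)=1120 f(21,17)=189 f(21,19)=20 f(21,21)=1
Σ_s f(21,s) = 352716
P = 352716/2097152 = 88179/524288

Answer: 88179/524288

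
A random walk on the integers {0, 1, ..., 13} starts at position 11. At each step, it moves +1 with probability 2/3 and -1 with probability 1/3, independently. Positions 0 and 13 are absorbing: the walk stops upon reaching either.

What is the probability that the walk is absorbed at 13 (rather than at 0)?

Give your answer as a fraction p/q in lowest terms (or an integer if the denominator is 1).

Biased walk: p = 2/3, q = 1/3, r = q/p = 1/2
Gambler's ruin: P(hit 13 before 0 | start at 11) = (1 - r^a)/(1 - r^N)
r^11 = 1/2048; r^13 = 1/8192
P = (1 - 1/2048) / (1 - 1/8192) = 2047/2048 / 8191/8192 = 8188/8191

Answer: 8188/8191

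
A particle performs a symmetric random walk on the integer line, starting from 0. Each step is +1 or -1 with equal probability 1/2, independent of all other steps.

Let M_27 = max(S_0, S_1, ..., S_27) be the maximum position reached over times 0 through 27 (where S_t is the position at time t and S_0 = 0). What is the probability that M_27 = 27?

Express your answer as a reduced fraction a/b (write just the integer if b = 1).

Answer: 1/134217728

Derivation:
Let M_27 = max(S_0,...,S_27). Use the reflection principle: for j ≥ 1, #{paths with M_27 ≥ j} = #{S_27 ≥ j} + #{S_27 ≥ j+1}.
By reflection, #{M_27 ≥ 27} = #{S_27 ≥ 27} + #{S_27 ≥ 28} = 1 + 0 = 1.
#{M_27 ≥ 28} = #{S_27 ≥ 28} + #{S_27 ≥ 29} = 0 + 0 = 0.
#{M_27 = 27} = 1 - 0 = 1.
P(M_27 = 27) = 1/134217728 = 1/134217728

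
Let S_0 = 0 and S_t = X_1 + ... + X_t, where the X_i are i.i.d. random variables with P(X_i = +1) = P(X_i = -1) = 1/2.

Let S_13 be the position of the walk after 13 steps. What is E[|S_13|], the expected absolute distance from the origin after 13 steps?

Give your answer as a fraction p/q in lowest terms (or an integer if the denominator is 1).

Answer: 3003/1024

Derivation:
S_13 takes values m ≡ 1 (mod 2) with |m| ≤ 13; P(S_13=m) = C(13,(13+m)/2)/2^13.
Total paths: 2^13 = 8192
Distribution: P(S=-13)=1/8192, P(S=-11)=13/8192, P(S=-9)=78/8192, P(S=-7)=286/8192, P(S=-5)=715/8192, P(S=-3)=1287/8192, P(S=-1)=1716/8192, P(S=1)=1716/8192, P(S=3)=1287/8192, P(S=5)=715/8192, P(S=7)=286/8192, P(S=9)=78/8192, P(S=11)=13/8192, P(S=13)=1/8192
E[|S_13|] = Σ_m |m|·P(S_13=m) = 24024/8192 = 3003/1024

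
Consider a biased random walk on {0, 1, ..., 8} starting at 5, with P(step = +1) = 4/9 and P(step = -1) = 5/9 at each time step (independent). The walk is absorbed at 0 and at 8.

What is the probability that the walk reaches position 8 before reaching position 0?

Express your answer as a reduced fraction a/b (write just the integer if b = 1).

Biased walk: p = 4/9, q = 5/9, r = q/p = 5/4
Gambler's ruin: P(hit 8 before 0 | start at 5) = (1 - r^a)/(1 - r^N)
r^5 = 3125/1024; r^8 = 390625/65536
P = (1 - 3125/1024) / (1 - 390625/65536) = -2101/1024 / -325089/65536 = 134464/325089

Answer: 134464/325089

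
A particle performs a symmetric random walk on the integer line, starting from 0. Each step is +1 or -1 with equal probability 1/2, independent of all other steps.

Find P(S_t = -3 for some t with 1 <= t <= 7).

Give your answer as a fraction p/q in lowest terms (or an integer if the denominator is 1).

Answer: 37/128

Derivation:
Count via complement. Let g(t,s) = #length-t paths at position s with S_1..S_t all ≠ -3.
g(t,s) = g(t-1,s-1) + g(t-1,s+1) for s ≠ -3; g(t,-3) = 0.
t=0: g(0,0)=1
t=1: g(1,-1)=1 g(1,1)=1
t=2: g(2,-2)=1 g(2,0)=2 g(2,2)=1
t=3: g(3,-1)=3 g(3,1)=3 g(3,3)=1
t=4: g(4,-2)=3 g(4,0)=6 g(4,2)=4 g(4,4)=1
t=5: g(5,-1)=9 g(5,1)=10 g(5,3)=5 g(5,5)=1
t=6: g(6,-2)=9 g(6,0)=19 g(6,2)=15 g(6,4)=6 g(6,6)=1
t=7: g(7,-1)=28 g(7,1)=34 g(7,3)=21 g(7,5)=7 g(7,7)=1
Paths never hitting -3: Σ_s g(7,s) = 91
Paths hitting -3: 2^7 - 91 = 37
P = 37/128 = 37/128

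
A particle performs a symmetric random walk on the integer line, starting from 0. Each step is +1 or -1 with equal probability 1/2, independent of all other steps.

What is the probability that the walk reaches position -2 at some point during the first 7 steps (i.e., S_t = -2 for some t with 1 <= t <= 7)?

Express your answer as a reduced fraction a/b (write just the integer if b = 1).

Answer: 29/64

Derivation:
Count via complement. Let g(t,s) = #length-t paths at position s with S_1..S_t all ≠ -2.
g(t,s) = g(t-1,s-1) + g(t-1,s+1) for s ≠ -2; g(t,-2) = 0.
t=0: g(0,0)=1
t=1: g(1,-1)=1 g(1,1)=1
t=2: g(2,0)=2 g(2,2)=1
t=3: g(3,-1)=2 g(3,1)=3 g(3,3)=1
t=4: g(4,0)=5 g(4,2)=4 g(4,4)=1
t=5: g(5,-1)=5 g(5,1)=9 g(5,3)=5 g(5,5)=1
t=6: g(6,0)=14 g(6,2)=14 g(6,4)=6 g(6,6)=1
t=7: g(7,-1)=14 g(7,1)=28 g(7,3)=20 g(7,5)=7 g(7,7)=1
Paths never hitting -2: Σ_s g(7,s) = 70
Paths hitting -2: 2^7 - 70 = 58
P = 58/128 = 29/64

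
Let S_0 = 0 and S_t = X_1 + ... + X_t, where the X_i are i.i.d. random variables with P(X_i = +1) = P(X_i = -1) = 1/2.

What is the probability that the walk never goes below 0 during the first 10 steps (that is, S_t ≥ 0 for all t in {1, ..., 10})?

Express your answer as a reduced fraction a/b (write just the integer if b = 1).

Let f(t,s) = #length-t paths at position s with S_1..S_t all ≥ 0.
f(t,s) = f(t-1,s-1) + f(t-1,s+1) for s ≥ 0; f(t,s) = 0 for s < 0.
t=0: f(0,0)=1
t=1: f(1,1)=1
t=2: f(2,0)=1 f(2,2)=1
t=3: f(3,1)=2 f(3,3)=1
t=4: f(4,0)=2 f(4,2)=3 f(4,4)=1
t=5: f(5,1)=5 f(5,3)=4 f(5,5)=1
t=6: f(6,0)=5 f(6,2)=9 f(6,4)=5 f(6,6)=1
t=7: f(7,1)=14 f(7,3)=14 f(7,5)=6 f(7,7)=1
t=8: f(8,0)=14 f(8,2)=28 f(8,4)=20 f(8,6)=7 f(8,8)=1
t=9: f(9,1)=42 f(9,3)=48 f(9,5)=27 f(9,7)=8 f(9,9)=1
t=10: f(10,0)=42 f(10,2)=90 f(10,4)=75 f(10,6)=35 f(10,8)=9 f(10,10)=1
Σ_s f(10,s) = 252
P = 252/1024 = 63/256

Answer: 63/256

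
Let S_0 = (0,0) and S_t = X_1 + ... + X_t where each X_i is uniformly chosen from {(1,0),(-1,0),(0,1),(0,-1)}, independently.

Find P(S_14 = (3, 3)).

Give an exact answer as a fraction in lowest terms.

Let h be the number of horizontal steps (so 14-h are vertical). To end at (3,3) need (h+3)/2 right-steps and ((14-h)+3)/2 up-steps.
Sum over h with 3 ≤ h ≤ 11, h ≡ 1 (mod 2), 14-h ≡ 1 (mod 2):
h=3: C(14,3)·C(3,3)·C(11,7) = 364·1·330 = 120120
h=5: C(14,5)·C(5,4)·C(9,6) = 2002·5·84 = 840840
h=7: C(14,7)·C(7,5)·C(7,5) = 3432·21·21 = 1513512
h=9: C(14,9)·C(9,6)·C(5,4) = 2002·84·5 = 840840
h=11: C(14,11)·C(11,7)·C(3,3) = 364·330·1 = 120120
Total favorable: 3435432
Total paths: 4^14 = 268435456
P = 3435432/268435456 = 429429/33554432

Answer: 429429/33554432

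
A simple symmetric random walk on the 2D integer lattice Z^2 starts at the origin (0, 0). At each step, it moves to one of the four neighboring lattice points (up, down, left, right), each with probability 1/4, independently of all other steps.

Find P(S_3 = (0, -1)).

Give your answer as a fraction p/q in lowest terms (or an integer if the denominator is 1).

Let h be the number of horizontal steps (so 3-h are vertical). To end at (0,-1) need (h+0)/2 right-steps and ((3-h)-1)/2 up-steps.
Sum over h with 0 ≤ h ≤ 2, h ≡ 0 (mod 2), 3-h ≡ 1 (mod 2):
h=0: C(3,0)·C(0,0)·C(3,1) = 1·1·3 = 3
h=2: C(3,2)·C(2,1)·C(1,0) = 3·2·1 = 6
Total favorable: 9
Total paths: 4^3 = 64
P = 9/64 = 9/64

Answer: 9/64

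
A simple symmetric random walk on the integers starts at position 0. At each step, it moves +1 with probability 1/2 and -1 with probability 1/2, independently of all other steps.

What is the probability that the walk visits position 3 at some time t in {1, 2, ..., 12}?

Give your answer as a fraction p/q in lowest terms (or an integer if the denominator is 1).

Answer: 397/1024

Derivation:
Count via complement. Let g(t,s) = #length-t paths at position s with S_1..S_t all ≠ 3.
g(t,s) = g(t-1,s-1) + g(t-1,s+1) for s ≠ 3; g(t,3) = 0.
t=0: g(0,0)=1
t=1: g(1,-1)=1 g(1,1)=1
t=2: g(2,-2)=1 g(2,0)=2 g(2,2)=1
t=3: g(3,-3)=1 g(3,-1)=3 g(3,1)=3
t=4: g(4,-4)=1 g(4,-2)=4 g(4,0)=6 g(4,2)=3
t=5: g(5,-5)=1 g(5,-3)=5 g(5,-1)=10 g(5,1)=9
t=6: g(6,-6)=1 g(6,-4)=6 g(6,-2)=15 g(6,0)=19 g(6,2)=9
t=7: g(7,-7)=1 g(7,-5)=7 g(7,-3)=21 g(7,-1)=34 g(7,1)=28
t=8: g(8,-8)=1 g(8,-6)=8 g(8,-4)=28 g(8,-2)=55 g(8,0)=62 g(8,2)=28
t=9: g(9,-9)=1 g(9,-7)=9 g(9,-5)=36 g(9,-3)=83 g(9,-1)=117 g(9,1)=90
t=10: g(10,-10)=1 g(10,-8)=10 g(10,-6)=45 g(10,-4)=119 g(10,-2)=200 g(10,0)=207 g(10,2)=90
t=11: g(11,-11)=1 g(11,-9)=11 g(11,-7)=55 g(11,-5)=164 g(11,-3)=319 g(11,-1)=407 g(11,1)=297
t=12: g(12,-12)=1 g(12,-10)=12 g(12,-8)=66 g(12,-6)=219 g(12,-4)=483 g(12,-2)=726 g(12,0)=704 g(12,2)=297
Paths never hitting 3: Σ_s g(12,s) = 2508
Paths hitting 3: 2^12 - 2508 = 1588
P = 1588/4096 = 397/1024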